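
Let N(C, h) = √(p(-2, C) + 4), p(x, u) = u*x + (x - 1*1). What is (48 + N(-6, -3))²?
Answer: (48 + √13)² ≈ 2663.1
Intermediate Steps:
p(x, u) = -1 + x + u*x (p(x, u) = u*x + (x - 1) = u*x + (-1 + x) = -1 + x + u*x)
N(C, h) = √(1 - 2*C) (N(C, h) = √((-1 - 2 + C*(-2)) + 4) = √((-1 - 2 - 2*C) + 4) = √((-3 - 2*C) + 4) = √(1 - 2*C))
(48 + N(-6, -3))² = (48 + √(1 - 2*(-6)))² = (48 + √(1 + 12))² = (48 + √13)²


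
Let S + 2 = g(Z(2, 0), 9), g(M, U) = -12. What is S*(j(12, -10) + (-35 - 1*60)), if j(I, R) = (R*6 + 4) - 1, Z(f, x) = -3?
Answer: 2128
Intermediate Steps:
S = -14 (S = -2 - 12 = -14)
j(I, R) = 3 + 6*R (j(I, R) = (6*R + 4) - 1 = (4 + 6*R) - 1 = 3 + 6*R)
S*(j(12, -10) + (-35 - 1*60)) = -14*((3 + 6*(-10)) + (-35 - 1*60)) = -14*((3 - 60) + (-35 - 60)) = -14*(-57 - 95) = -14*(-152) = 2128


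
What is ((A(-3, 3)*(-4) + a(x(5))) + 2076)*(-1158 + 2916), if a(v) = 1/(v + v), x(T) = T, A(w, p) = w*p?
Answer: 18565359/5 ≈ 3.7131e+6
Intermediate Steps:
A(w, p) = p*w
a(v) = 1/(2*v)
((A(-3, 3)*(-4) + a(x(5))) + 2076)*(-1158 + 2916) = (((3*(-3))*(-4) + (1/2)/5) + 2076)*(-1158 + 2916) = ((-9*(-4) + (1/2)*(1/5)) + 2076)*1758 = ((36 + 1/10) + 2076)*1758 = (361/10 + 2076)*1758 = (21121/10)*1758 = 18565359/5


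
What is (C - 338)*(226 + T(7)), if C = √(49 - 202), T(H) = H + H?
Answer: -81120 + 720*I*√17 ≈ -81120.0 + 2968.6*I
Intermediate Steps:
T(H) = 2*H
C = 3*I*√17 (C = √(-153) = 3*I*√17 ≈ 12.369*I)
(C - 338)*(226 + T(7)) = (3*I*√17 - 338)*(226 + 2*7) = (-338 + 3*I*√17)*(226 + 14) = (-338 + 3*I*√17)*240 = -81120 + 720*I*√17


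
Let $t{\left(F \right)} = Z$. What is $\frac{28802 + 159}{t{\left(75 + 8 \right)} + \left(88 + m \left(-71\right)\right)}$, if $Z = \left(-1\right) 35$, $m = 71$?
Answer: $- \frac{28961}{4988} \approx -5.8061$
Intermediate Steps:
$Z = -35$
$t{\left(F \right)} = -35$
$\frac{28802 + 159}{t{\left(75 + 8 \right)} + \left(88 + m \left(-71\right)\right)} = \frac{28802 + 159}{-35 + \left(88 + 71 \left(-71\right)\right)} = \frac{28961}{-35 + \left(88 - 5041\right)} = \frac{28961}{-35 - 4953} = \frac{28961}{-4988} = 28961 \left(- \frac{1}{4988}\right) = - \frac{28961}{4988}$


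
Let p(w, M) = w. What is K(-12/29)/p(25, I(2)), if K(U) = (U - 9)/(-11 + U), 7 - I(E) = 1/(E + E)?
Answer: 273/8275 ≈ 0.032991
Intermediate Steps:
I(E) = 7 - 1/(2*E) (I(E) = 7 - 1/(E + E) = 7 - 1/(2*E))
K(U) = (-9 + U)/(-11 + U)
K(-12/29)/p(25, I(2)) = ((-9 - 12/29)/(-11 - 12/29))/25 = ((-9 - 12*1/29)/(-11 - 12*1/29))*(1/25) = ((-9 - 12/29)/(-11 - 12/29))*(1/25) = (-273/29/(-331/29))*(1/25) = -29/331*(-273/29)*(1/25) = (273/331)*(1/25) = 273/8275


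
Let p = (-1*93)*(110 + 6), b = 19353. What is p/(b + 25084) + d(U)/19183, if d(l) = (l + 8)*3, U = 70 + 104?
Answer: -182683602/852434971 ≈ -0.21431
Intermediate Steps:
U = 174
d(l) = 24 + 3*l (d(l) = (8 + l)*3 = 24 + 3*l)
p = -10788 (p = -93*116 = -10788)
p/(b + 25084) + d(U)/19183 = -10788/(19353 + 25084) + (24 + 3*174)/19183 = -10788/44437 + (24 + 522)*(1/19183) = -10788*1/44437 + 546*(1/19183) = -10788/44437 + 546/19183 = -182683602/852434971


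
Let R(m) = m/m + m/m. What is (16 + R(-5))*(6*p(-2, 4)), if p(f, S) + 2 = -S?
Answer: -648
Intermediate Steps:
p(f, S) = -2 - S
R(m) = 2 (R(m) = 1 + 1 = 2)
(16 + R(-5))*(6*p(-2, 4)) = (16 + 2)*(6*(-2 - 1*4)) = 18*(6*(-2 - 4)) = 18*(6*(-6)) = 18*(-36) = -648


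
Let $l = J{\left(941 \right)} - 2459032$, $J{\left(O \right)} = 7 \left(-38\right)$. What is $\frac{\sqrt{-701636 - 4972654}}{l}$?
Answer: $- \frac{i \sqrt{5674290}}{2459298} \approx - 0.0009686 i$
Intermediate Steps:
$J{\left(O \right)} = -266$
$l = -2459298$ ($l = -266 - 2459032 = -2459298$)
$\frac{\sqrt{-701636 - 4972654}}{l} = \frac{\sqrt{-701636 - 4972654}}{-2459298} = \sqrt{-5674290} \left(- \frac{1}{2459298}\right) = i \sqrt{5674290} \left(- \frac{1}{2459298}\right) = - \frac{i \sqrt{5674290}}{2459298}$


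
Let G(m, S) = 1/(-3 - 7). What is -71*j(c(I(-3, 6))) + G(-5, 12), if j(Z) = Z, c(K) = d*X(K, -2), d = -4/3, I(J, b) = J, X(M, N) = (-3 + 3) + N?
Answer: -5683/30 ≈ -189.43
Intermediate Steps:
X(M, N) = N (X(M, N) = 0 + N = N)
d = -4/3 (d = -4*1/3 = -4/3 ≈ -1.3333)
G(m, S) = -1/10 (G(m, S) = 1/(-10) = -1/10)
c(K) = 8/3 (c(K) = -4/3*(-2) = 8/3)
-71*j(c(I(-3, 6))) + G(-5, 12) = -71*8/3 - 1/10 = -568/3 - 1/10 = -5683/30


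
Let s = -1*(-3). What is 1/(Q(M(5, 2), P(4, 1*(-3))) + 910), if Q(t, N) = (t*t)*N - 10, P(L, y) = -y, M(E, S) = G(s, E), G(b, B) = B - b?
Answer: 1/912 ≈ 0.0010965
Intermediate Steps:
s = 3
M(E, S) = -3 + E (M(E, S) = E - 1*3 = E - 3 = -3 + E)
Q(t, N) = -10 + N*t² (Q(t, N) = t²*N - 10 = N*t² - 10 = -10 + N*t²)
1/(Q(M(5, 2), P(4, 1*(-3))) + 910) = 1/((-10 + (-(-3))*(-3 + 5)²) + 910) = 1/((-10 - 1*(-3)*2²) + 910) = 1/((-10 + 3*4) + 910) = 1/((-10 + 12) + 910) = 1/(2 + 910) = 1/912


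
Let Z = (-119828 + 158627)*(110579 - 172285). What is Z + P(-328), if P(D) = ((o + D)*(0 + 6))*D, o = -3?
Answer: -2393479686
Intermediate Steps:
Z = -2394131094 (Z = 38799*(-61706) = -2394131094)
P(D) = D*(-18 + 6*D) (P(D) = ((-3 + D)*(0 + 6))*D = ((-3 + D)*6)*D = (-18 + 6*D)*D = D*(-18 + 6*D))
Z + P(-328) = -2394131094 + 6*(-328)*(-3 - 328) = -2394131094 + 6*(-328)*(-331) = -2394131094 + 651408 = -2393479686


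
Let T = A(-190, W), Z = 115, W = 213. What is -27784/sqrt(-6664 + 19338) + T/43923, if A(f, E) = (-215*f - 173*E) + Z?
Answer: 1372/14641 - 13892*sqrt(12674)/6337 ≈ -246.70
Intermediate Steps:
A(f, E) = 115 - 215*f - 173*E (A(f, E) = (-215*f - 173*E) + 115 = 115 - 215*f - 173*E)
T = 4116 (T = 115 - 215*(-190) - 173*213 = 115 + 40850 - 36849 = 4116)
-27784/sqrt(-6664 + 19338) + T/43923 = -27784/sqrt(-6664 + 19338) + 4116/43923 = -27784*sqrt(12674)/12674 + 4116*(1/43923) = -13892*sqrt(12674)/6337 + 1372/14641 = 1372/14641 - 13892*sqrt(12674)/6337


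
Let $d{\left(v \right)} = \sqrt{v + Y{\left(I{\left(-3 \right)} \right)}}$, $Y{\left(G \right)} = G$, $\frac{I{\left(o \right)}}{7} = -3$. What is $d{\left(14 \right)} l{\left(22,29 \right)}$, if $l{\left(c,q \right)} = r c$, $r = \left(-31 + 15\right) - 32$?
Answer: $- 1056 i \sqrt{7} \approx - 2793.9 i$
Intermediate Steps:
$r = -48$ ($r = -16 - 32 = -48$)
$I{\left(o \right)} = -21$ ($I{\left(o \right)} = 7 \left(-3\right) = -21$)
$d{\left(v \right)} = \sqrt{-21 + v}$ ($d{\left(v \right)} = \sqrt{v - 21} = \sqrt{-21 + v}$)
$l{\left(c,q \right)} = - 48 c$
$d{\left(14 \right)} l{\left(22,29 \right)} = \sqrt{-21 + 14} \left(\left(-48\right) 22\right) = \sqrt{-7} \left(-1056\right) = i \sqrt{7} \left(-1056\right) = - 1056 i \sqrt{7}$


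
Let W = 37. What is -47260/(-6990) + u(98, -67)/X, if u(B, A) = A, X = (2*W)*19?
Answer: 6597923/982794 ≈ 6.7134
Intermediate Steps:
X = 1406 (X = (2*37)*19 = 74*19 = 1406)
-47260/(-6990) + u(98, -67)/X = -47260/(-6990) - 67/1406 = -47260*(-1/6990) - 67*1/1406 = 4726/699 - 67/1406 = 6597923/982794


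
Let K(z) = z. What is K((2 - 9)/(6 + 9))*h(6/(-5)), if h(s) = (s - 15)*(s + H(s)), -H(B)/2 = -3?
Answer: 4536/125 ≈ 36.288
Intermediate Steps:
H(B) = 6 (H(B) = -2*(-3) = 6)
h(s) = (-15 + s)*(6 + s) (h(s) = (s - 15)*(s + 6) = (-15 + s)*(6 + s))
K((2 - 9)/(6 + 9))*h(6/(-5)) = ((2 - 9)/(6 + 9))*(-90 + (6/(-5))² - 54/(-5)) = (-7/15)*(-90 + (6*(-⅕))² - 54*(-1)/5) = (-7*1/15)*(-90 + (-6/5)² - 9*(-6/5)) = -7*(-90 + 36/25 + 54/5)/15 = -7/15*(-1944/25) = 4536/125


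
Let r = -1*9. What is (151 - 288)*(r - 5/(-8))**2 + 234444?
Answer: 14389423/64 ≈ 2.2483e+5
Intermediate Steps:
r = -9
(151 - 288)*(r - 5/(-8))**2 + 234444 = (151 - 288)*(-9 - 5/(-8))**2 + 234444 = -137*(-9 - 5*(-1/8))**2 + 234444 = -137*(-9 + 5/8)**2 + 234444 = -137*(-67/8)**2 + 234444 = -137*4489/64 + 234444 = -614993/64 + 234444 = 14389423/64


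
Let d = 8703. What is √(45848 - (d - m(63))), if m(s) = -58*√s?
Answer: √(37145 - 174*√7) ≈ 191.53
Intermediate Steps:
√(45848 - (d - m(63))) = √(45848 - (8703 - (-58)*√63)) = √(45848 - (8703 - (-58)*3*√7)) = √(45848 - (8703 - (-174)*√7)) = √(45848 - (8703 + 174*√7)) = √(45848 + (-8703 - 174*√7)) = √(37145 - 174*√7)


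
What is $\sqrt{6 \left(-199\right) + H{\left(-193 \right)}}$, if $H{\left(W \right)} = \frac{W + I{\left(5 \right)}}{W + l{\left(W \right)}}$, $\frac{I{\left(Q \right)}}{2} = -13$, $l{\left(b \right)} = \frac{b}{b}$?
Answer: $\frac{i \sqrt{76343}}{8} \approx 34.538 i$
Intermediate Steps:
$l{\left(b \right)} = 1$
$I{\left(Q \right)} = -26$ ($I{\left(Q \right)} = 2 \left(-13\right) = -26$)
$H{\left(W \right)} = \frac{-26 + W}{1 + W}$ ($H{\left(W \right)} = \frac{W - 26}{W + 1} = \frac{-26 + W}{1 + W}$)
$\sqrt{6 \left(-199\right) + H{\left(-193 \right)}} = \sqrt{6 \left(-199\right) + \frac{-26 - 193}{1 - 193}} = \sqrt{-1194 + \frac{1}{-192} \left(-219\right)} = \sqrt{-1194 - - \frac{73}{64}} = \sqrt{-1194 + \frac{73}{64}} = \sqrt{- \frac{76343}{64}} = \frac{i \sqrt{76343}}{8}$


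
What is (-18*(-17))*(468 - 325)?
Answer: 43758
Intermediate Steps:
(-18*(-17))*(468 - 325) = 306*143 = 43758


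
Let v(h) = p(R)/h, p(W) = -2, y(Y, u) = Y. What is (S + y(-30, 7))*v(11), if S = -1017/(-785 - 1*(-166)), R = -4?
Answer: 35106/6809 ≈ 5.1558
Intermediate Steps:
v(h) = -2/h
S = 1017/619 (S = -1017/(-785 + 166) = -1017/(-619) = -1017*(-1/619) = 1017/619 ≈ 1.6430)
(S + y(-30, 7))*v(11) = (1017/619 - 30)*(-2/11) = -(-35106)/(619*11) = -17553/619*(-2/11) = 35106/6809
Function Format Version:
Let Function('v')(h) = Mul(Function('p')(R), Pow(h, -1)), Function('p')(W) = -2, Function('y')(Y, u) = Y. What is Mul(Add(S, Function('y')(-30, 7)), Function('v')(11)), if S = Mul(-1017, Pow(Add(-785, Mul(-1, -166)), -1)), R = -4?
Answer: Rational(35106, 6809) ≈ 5.1558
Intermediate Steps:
Function('v')(h) = Mul(-2, Pow(h, -1))
S = Rational(1017, 619) (S = Mul(-1017, Pow(Add(-785, 166), -1)) = Mul(-1017, Pow(-619, -1)) = Mul(-1017, Rational(-1, 619)) = Rational(1017, 619) ≈ 1.6430)
Mul(Add(S, Function('y')(-30, 7)), Function('v')(11)) = Mul(Add(Rational(1017, 619), -30), Mul(-2, Pow(11, -1))) = Mul(Rational(-17553, 619), Mul(-2, Rational(1, 11))) = Mul(Rational(-17553, 619), Rational(-2, 11)) = Rational(35106, 6809)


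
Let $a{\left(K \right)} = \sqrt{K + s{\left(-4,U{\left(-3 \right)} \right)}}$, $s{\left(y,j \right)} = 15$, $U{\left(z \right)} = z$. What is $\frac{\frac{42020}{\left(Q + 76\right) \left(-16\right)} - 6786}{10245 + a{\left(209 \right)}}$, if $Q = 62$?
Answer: $- \frac{12828027455}{19312603384} + \frac{3756377 \sqrt{14}}{14484452538} \approx -0.66326$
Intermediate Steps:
$a{\left(K \right)} = \sqrt{15 + K}$ ($a{\left(K \right)} = \sqrt{K + 15} = \sqrt{15 + K}$)
$\frac{\frac{42020}{\left(Q + 76\right) \left(-16\right)} - 6786}{10245 + a{\left(209 \right)}} = \frac{\frac{42020}{\left(62 + 76\right) \left(-16\right)} - 6786}{10245 + \sqrt{15 + 209}} = \frac{\frac{42020}{138 \left(-16\right)} - 6786}{10245 + \sqrt{224}} = \frac{\frac{42020}{-2208} - 6786}{10245 + 4 \sqrt{14}} = \frac{42020 \left(- \frac{1}{2208}\right) - 6786}{10245 + 4 \sqrt{14}} = \frac{- \frac{10505}{552} - 6786}{10245 + 4 \sqrt{14}} = - \frac{3756377}{552 \left(10245 + 4 \sqrt{14}\right)}$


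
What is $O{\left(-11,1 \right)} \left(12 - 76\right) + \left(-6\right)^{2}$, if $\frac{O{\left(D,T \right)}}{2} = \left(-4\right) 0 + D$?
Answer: $1444$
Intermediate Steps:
$O{\left(D,T \right)} = 2 D$ ($O{\left(D,T \right)} = 2 \left(\left(-4\right) 0 + D\right) = 2 \left(0 + D\right) = 2 D$)
$O{\left(-11,1 \right)} \left(12 - 76\right) + \left(-6\right)^{2} = 2 \left(-11\right) \left(12 - 76\right) + \left(-6\right)^{2} = - 22 \left(12 - 76\right) + 36 = \left(-22\right) \left(-64\right) + 36 = 1408 + 36 = 1444$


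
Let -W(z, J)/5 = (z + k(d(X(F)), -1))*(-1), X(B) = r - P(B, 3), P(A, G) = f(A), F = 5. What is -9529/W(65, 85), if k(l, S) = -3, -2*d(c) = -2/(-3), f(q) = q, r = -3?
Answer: -9529/310 ≈ -30.739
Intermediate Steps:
P(A, G) = A
X(B) = -3 - B
d(c) = -⅓ (d(c) = -(-1)/(-3) = -(-1)*(-1)/3 = -½*⅔ = -⅓)
W(z, J) = -15 + 5*z (W(z, J) = -5*(z - 3)*(-1) = -5*(-3 + z)*(-1) = -5*(3 - z) = -15 + 5*z)
-9529/W(65, 85) = -9529/(-15 + 5*65) = -9529/(-15 + 325) = -9529/310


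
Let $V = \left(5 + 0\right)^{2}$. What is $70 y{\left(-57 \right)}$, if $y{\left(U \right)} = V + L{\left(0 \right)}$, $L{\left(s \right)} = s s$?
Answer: $1750$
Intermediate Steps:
$L{\left(s \right)} = s^{2}$
$V = 25$ ($V = 5^{2} = 25$)
$y{\left(U \right)} = 25$ ($y{\left(U \right)} = 25 + 0^{2} = 25 + 0 = 25$)
$70 y{\left(-57 \right)} = 70 \cdot 25 = 1750$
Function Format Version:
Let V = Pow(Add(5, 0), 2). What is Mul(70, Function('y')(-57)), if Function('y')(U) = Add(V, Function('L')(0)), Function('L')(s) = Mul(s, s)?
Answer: 1750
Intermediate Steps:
Function('L')(s) = Pow(s, 2)
V = 25 (V = Pow(5, 2) = 25)
Function('y')(U) = 25 (Function('y')(U) = Add(25, Pow(0, 2)) = Add(25, 0) = 25)
Mul(70, Function('y')(-57)) = Mul(70, 25) = 1750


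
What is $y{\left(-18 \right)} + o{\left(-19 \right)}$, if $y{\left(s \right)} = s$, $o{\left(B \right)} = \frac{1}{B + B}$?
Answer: $- \frac{685}{38} \approx -18.026$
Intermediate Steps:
$o{\left(B \right)} = \frac{1}{2 B}$
$y{\left(-18 \right)} + o{\left(-19 \right)} = -18 + \frac{1}{2 \left(-19\right)} = -18 + \frac{1}{2} \left(- \frac{1}{19}\right) = -18 - \frac{1}{38} = - \frac{685}{38}$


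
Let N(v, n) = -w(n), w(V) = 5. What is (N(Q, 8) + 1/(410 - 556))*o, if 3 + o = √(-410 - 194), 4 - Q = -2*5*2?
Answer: 2193/146 - 731*I*√151/73 ≈ 15.021 - 123.05*I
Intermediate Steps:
Q = 24 (Q = 4 - (-2*5)*2 = 4 - (-10)*2 = 4 - 1*(-20) = 4 + 20 = 24)
o = -3 + 2*I*√151 (o = -3 + √(-410 - 194) = -3 + √(-604) = -3 + 2*I*√151 ≈ -3.0 + 24.576*I)
N(v, n) = -5 (N(v, n) = -1*5 = -5)
(N(Q, 8) + 1/(410 - 556))*o = (-5 + 1/(410 - 556))*(-3 + 2*I*√151) = (-5 + 1/(-146))*(-3 + 2*I*√151) = (-5 - 1/146)*(-3 + 2*I*√151) = -731*(-3 + 2*I*√151)/146 = 2193/146 - 731*I*√151/73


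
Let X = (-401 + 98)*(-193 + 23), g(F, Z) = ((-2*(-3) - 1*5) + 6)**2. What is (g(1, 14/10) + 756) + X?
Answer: 52315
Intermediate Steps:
g(F, Z) = 49 (g(F, Z) = ((6 - 5) + 6)**2 = (1 + 6)**2 = 7**2 = 49)
X = 51510 (X = -303*(-170) = 51510)
(g(1, 14/10) + 756) + X = (49 + 756) + 51510 = 805 + 51510 = 52315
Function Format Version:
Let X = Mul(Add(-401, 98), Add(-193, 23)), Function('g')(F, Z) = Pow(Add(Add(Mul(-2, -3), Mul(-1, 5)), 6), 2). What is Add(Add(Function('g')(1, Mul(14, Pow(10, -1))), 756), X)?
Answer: 52315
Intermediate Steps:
Function('g')(F, Z) = 49 (Function('g')(F, Z) = Pow(Add(Add(6, -5), 6), 2) = Pow(Add(1, 6), 2) = Pow(7, 2) = 49)
X = 51510 (X = Mul(-303, -170) = 51510)
Add(Add(Function('g')(1, Mul(14, Pow(10, -1))), 756), X) = Add(Add(49, 756), 51510) = Add(805, 51510) = 52315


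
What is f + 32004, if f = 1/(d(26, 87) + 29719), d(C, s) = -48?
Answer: 949590685/29671 ≈ 32004.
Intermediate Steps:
f = 1/29671 (f = 1/(-48 + 29719) = 1/29671 ≈ 3.3703e-5)
f + 32004 = 1/29671 + 32004 = 949590685/29671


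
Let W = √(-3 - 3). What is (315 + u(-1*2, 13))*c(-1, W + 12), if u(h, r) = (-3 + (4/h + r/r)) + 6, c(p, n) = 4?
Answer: 1268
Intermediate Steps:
W = I*√6 (W = √(-6) = I*√6 ≈ 2.4495*I)
u(h, r) = 4 + 4/h (u(h, r) = (-3 + (4/h + 1)) + 6 = (-3 + (1 + 4/h)) + 6 = (-2 + 4/h) + 6 = 4 + 4/h)
(315 + u(-1*2, 13))*c(-1, W + 12) = (315 + (4 + 4/((-1*2))))*4 = (315 + (4 + 4/(-2)))*4 = (315 + (4 + 4*(-½)))*4 = (315 + (4 - 2))*4 = (315 + 2)*4 = 317*4 = 1268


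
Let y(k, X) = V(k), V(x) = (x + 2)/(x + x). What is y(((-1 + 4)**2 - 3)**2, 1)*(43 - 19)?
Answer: 38/3 ≈ 12.667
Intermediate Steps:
V(x) = (2 + x)/(2*x) (V(x) = (2 + x)/((2*x)) = (2 + x)*(1/(2*x)) = (2 + x)/(2*x))
y(k, X) = (2 + k)/(2*k)
y(((-1 + 4)**2 - 3)**2, 1)*(43 - 19) = ((2 + ((-1 + 4)**2 - 3)**2)/(2*(((-1 + 4)**2 - 3)**2)))*(43 - 19) = ((2 + (3**2 - 3)**2)/(2*((3**2 - 3)**2)))*24 = ((2 + (9 - 3)**2)/(2*((9 - 3)**2)))*24 = ((2 + 6**2)/(2*(6**2)))*24 = ((1/2)*(2 + 36)/36)*24 = ((1/2)*(1/36)*38)*24 = (19/36)*24 = 38/3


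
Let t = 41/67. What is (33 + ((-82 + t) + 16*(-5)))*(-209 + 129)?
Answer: 688160/67 ≈ 10271.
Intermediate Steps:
t = 41/67 (t = 41*(1/67) = 41/67 ≈ 0.61194)
(33 + ((-82 + t) + 16*(-5)))*(-209 + 129) = (33 + ((-82 + 41/67) + 16*(-5)))*(-209 + 129) = (33 + (-5453/67 - 80))*(-80) = (33 - 10813/67)*(-80) = -8602/67*(-80) = 688160/67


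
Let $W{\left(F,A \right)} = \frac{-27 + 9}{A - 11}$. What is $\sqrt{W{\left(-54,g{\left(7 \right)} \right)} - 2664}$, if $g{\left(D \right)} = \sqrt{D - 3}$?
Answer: $11 i \sqrt{22} \approx 51.595 i$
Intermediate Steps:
$g{\left(D \right)} = \sqrt{-3 + D}$
$W{\left(F,A \right)} = - \frac{18}{-11 + A}$
$\sqrt{W{\left(-54,g{\left(7 \right)} \right)} - 2664} = \sqrt{- \frac{18}{-11 + \sqrt{-3 + 7}} - 2664} = \sqrt{- \frac{18}{-11 + \sqrt{4}} - 2664} = \sqrt{- \frac{18}{-11 + 2} - 2664} = \sqrt{- \frac{18}{-9} - 2664} = \sqrt{\left(-18\right) \left(- \frac{1}{9}\right) - 2664} = \sqrt{2 - 2664} = \sqrt{-2662} = 11 i \sqrt{22}$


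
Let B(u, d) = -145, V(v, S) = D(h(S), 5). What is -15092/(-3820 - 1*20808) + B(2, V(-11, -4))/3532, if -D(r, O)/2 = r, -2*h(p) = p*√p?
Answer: 12433471/21746524 ≈ 0.57174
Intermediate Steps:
h(p) = -p^(3/2)/2 (h(p) = -p*√p/2 = -p^(3/2)/2)
D(r, O) = -2*r
V(v, S) = S^(3/2) (V(v, S) = -(-1)*S^(3/2) = S^(3/2))
-15092/(-3820 - 1*20808) + B(2, V(-11, -4))/3532 = -15092/(-3820 - 1*20808) - 145/3532 = -15092/(-3820 - 20808) - 145*1/3532 = -15092/(-24628) - 145/3532 = -15092*(-1/24628) - 145/3532 = 3773/6157 - 145/3532 = 12433471/21746524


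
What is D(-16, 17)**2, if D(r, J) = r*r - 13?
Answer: 59049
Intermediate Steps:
D(r, J) = -13 + r**2 (D(r, J) = r**2 - 13 = -13 + r**2)
D(-16, 17)**2 = (-13 + (-16)**2)**2 = (-13 + 256)**2 = 243**2 = 59049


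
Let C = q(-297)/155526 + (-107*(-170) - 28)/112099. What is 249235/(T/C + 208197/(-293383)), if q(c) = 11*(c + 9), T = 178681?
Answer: 30095922568334104650/152323379190663695107 ≈ 0.19758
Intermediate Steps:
q(c) = 99 + 11*c (q(c) = 11*(9 + c) = 99 + 11*c)
C = 411588930/2905718179 (C = (99 + 11*(-297))/155526 + (-107*(-170) - 28)/112099 = (99 - 3267)*(1/155526) + (18190 - 28)*(1/112099) = -3168*1/155526 + 18162*(1/112099) = -528/25921 + 18162/112099 = 411588930/2905718179 ≈ 0.14165)
249235/(T/C + 208197/(-293383)) = 249235/(178681/(411588930/2905718179) + 208197/(-293383)) = 249235/(178681*(2905718179/411588930) + 208197*(-1/293383)) = 249235/(519196629941899/411588930 - 208197/293383) = 249235/(152323379190663695107/120753195050190) = 249235*(120753195050190/152323379190663695107) = 30095922568334104650/152323379190663695107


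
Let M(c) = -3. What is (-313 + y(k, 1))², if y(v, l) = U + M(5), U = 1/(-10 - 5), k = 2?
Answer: 22477081/225 ≈ 99898.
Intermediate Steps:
U = -1/15 (U = 1/(-15) = -1/15 ≈ -0.066667)
y(v, l) = -46/15 (y(v, l) = -1/15 - 3 = -46/15)
(-313 + y(k, 1))² = (-313 - 46/15)² = (-4741/15)² = 22477081/225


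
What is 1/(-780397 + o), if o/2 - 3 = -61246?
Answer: -1/902883 ≈ -1.1076e-6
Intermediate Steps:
o = -122486 (o = 6 + 2*(-61246) = 6 - 122492 = -122486)
1/(-780397 + o) = 1/(-780397 - 122486) = 1/(-902883) = -1/902883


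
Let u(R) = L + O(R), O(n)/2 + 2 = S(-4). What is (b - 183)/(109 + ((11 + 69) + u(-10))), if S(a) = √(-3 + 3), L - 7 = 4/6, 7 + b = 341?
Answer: 453/578 ≈ 0.78374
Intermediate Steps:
b = 334 (b = -7 + 341 = 334)
L = 23/3 (L = 7 + 4/6 = 7 + 4*(⅙) = 7 + ⅔ = 23/3 ≈ 7.6667)
S(a) = 0 (S(a) = √0 = 0)
O(n) = -4 (O(n) = -4 + 2*0 = -4 + 0 = -4)
u(R) = 11/3 (u(R) = 23/3 - 4 = 11/3)
(b - 183)/(109 + ((11 + 69) + u(-10))) = (334 - 183)/(109 + ((11 + 69) + 11/3)) = 151/(109 + (80 + 11/3)) = 151/(109 + 251/3) = 151/(578/3) = 151*(3/578) = 453/578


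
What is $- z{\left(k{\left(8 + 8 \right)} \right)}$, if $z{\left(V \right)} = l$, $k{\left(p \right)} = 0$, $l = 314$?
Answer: $-314$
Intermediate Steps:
$z{\left(V \right)} = 314$
$- z{\left(k{\left(8 + 8 \right)} \right)} = \left(-1\right) 314 = -314$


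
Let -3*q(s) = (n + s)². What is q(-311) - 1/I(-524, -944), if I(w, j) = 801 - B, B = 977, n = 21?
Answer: -14801597/528 ≈ -28033.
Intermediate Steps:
q(s) = -(21 + s)²/3
I(w, j) = -176 (I(w, j) = 801 - 1*977 = 801 - 977 = -176)
q(-311) - 1/I(-524, -944) = -(21 - 311)²/3 - 1/(-176) = -⅓*(-290)² - 1*(-1/176) = -⅓*84100 + 1/176 = -84100/3 + 1/176 = -14801597/528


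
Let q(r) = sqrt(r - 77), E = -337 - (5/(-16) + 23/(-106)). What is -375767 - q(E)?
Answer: -375767 - I*sqrt(18583019)/212 ≈ -3.7577e+5 - 20.334*I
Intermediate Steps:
E = -285327/848 (E = -337 - (5*(-1/16) + 23*(-1/106)) = -337 - (-5/16 - 23/106) = -337 - 1*(-449/848) = -337 + 449/848 = -285327/848 ≈ -336.47)
q(r) = sqrt(-77 + r)
-375767 - q(E) = -375767 - sqrt(-77 - 285327/848) = -375767 - sqrt(-350623/848) = -375767 - I*sqrt(18583019)/212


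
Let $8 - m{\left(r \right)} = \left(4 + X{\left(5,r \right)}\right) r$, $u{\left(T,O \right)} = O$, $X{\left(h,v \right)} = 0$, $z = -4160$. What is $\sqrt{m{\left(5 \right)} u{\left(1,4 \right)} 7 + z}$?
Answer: $4 i \sqrt{281} \approx 67.052 i$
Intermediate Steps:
$m{\left(r \right)} = 8 - 4 r$ ($m{\left(r \right)} = 8 - \left(4 + 0\right) r = 8 - 4 r$)
$\sqrt{m{\left(5 \right)} u{\left(1,4 \right)} 7 + z} = \sqrt{\left(8 - 20\right) 4 \cdot 7 - 4160} = \sqrt{\left(-12\right) 4 \cdot 7 - 4160} = \sqrt{\left(-48\right) 7 - 4160} = \sqrt{-336 - 4160} = \sqrt{-4496} = 4 i \sqrt{281}$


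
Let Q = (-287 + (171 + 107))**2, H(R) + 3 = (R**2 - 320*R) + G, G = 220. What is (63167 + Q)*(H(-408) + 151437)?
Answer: 28377986144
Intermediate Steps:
H(R) = 217 + R**2 - 320*R (H(R) = -3 + ((R**2 - 320*R) + 220) = -3 + (220 + R**2 - 320*R) = 217 + R**2 - 320*R)
Q = 81 (Q = (-287 + 278)**2 = (-9)**2 = 81)
(63167 + Q)*(H(-408) + 151437) = (63167 + 81)*((217 + (-408)**2 - 320*(-408)) + 151437) = 63248*((217 + 166464 + 130560) + 151437) = 63248*(297241 + 151437) = 63248*448678 = 28377986144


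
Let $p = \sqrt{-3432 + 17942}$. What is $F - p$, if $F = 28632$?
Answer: $28632 - \sqrt{14510} \approx 28512.0$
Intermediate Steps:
$p = \sqrt{14510} \approx 120.46$
$F - p = 28632 - \sqrt{14510}$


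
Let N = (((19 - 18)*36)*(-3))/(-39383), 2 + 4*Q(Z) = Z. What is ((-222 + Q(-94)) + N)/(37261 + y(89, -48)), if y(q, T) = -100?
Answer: -3229370/487837221 ≈ -0.0066198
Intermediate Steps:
Q(Z) = -1/2 + Z/4
N = 108/39383 (N = ((1*36)*(-3))*(-1/39383) = (36*(-3))*(-1/39383) = -108*(-1/39383) = 108/39383 ≈ 0.0027423)
((-222 + Q(-94)) + N)/(37261 + y(89, -48)) = ((-222 + (-1/2 + (1/4)*(-94))) + 108/39383)/(37261 - 100) = ((-222 + (-1/2 - 47/2)) + 108/39383)/37161 = ((-222 - 24) + 108/39383)*(1/37161) = (-246 + 108/39383)*(1/37161) = -9688110/39383*1/37161 = -3229370/487837221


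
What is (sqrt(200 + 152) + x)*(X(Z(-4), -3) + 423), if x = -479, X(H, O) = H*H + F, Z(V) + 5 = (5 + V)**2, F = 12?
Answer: -216029 + 1804*sqrt(22) ≈ -2.0757e+5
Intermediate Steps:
Z(V) = -5 + (5 + V)**2
X(H, O) = 12 + H**2 (X(H, O) = H*H + 12 = H**2 + 12 = 12 + H**2)
(sqrt(200 + 152) + x)*(X(Z(-4), -3) + 423) = (sqrt(200 + 152) - 479)*((12 + (-5 + (5 - 4)**2)**2) + 423) = (sqrt(352) - 479)*((12 + (-5 + 1**2)**2) + 423) = (4*sqrt(22) - 479)*((12 + (-5 + 1)**2) + 423) = (-479 + 4*sqrt(22))*((12 + (-4)**2) + 423) = (-479 + 4*sqrt(22))*((12 + 16) + 423) = (-479 + 4*sqrt(22))*(28 + 423) = (-479 + 4*sqrt(22))*451 = -216029 + 1804*sqrt(22)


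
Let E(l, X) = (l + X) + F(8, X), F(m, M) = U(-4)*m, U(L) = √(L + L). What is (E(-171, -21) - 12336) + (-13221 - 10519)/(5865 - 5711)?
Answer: -976526/77 + 16*I*√2 ≈ -12682.0 + 22.627*I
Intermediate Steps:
U(L) = √2*√L (U(L) = √(2*L) = √2*√L)
F(m, M) = 2*I*m*√2 (F(m, M) = (√2*√(-4))*m = (√2*(2*I))*m = (2*I*√2)*m = 2*I*m*√2)
E(l, X) = X + l + 16*I*√2 (E(l, X) = (l + X) + 2*I*8*√2 = (X + l) + 16*I*√2 = X + l + 16*I*√2)
(E(-171, -21) - 12336) + (-13221 - 10519)/(5865 - 5711) = ((-21 - 171 + 16*I*√2) - 12336) + (-13221 - 10519)/(5865 - 5711) = ((-192 + 16*I*√2) - 12336) - 23740/154 = (-12528 + 16*I*√2) - 23740*1/154 = (-12528 + 16*I*√2) - 11870/77 = -976526/77 + 16*I*√2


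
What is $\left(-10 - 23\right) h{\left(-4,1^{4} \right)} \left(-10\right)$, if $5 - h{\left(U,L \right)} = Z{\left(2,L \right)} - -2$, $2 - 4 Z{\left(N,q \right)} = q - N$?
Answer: $\frac{1485}{2} \approx 742.5$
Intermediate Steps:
$Z{\left(N,q \right)} = \frac{1}{2} - \frac{q}{4} + \frac{N}{4}$ ($Z{\left(N,q \right)} = \frac{1}{2} - \frac{q - N}{4} = \frac{1}{2} + \left(- \frac{q}{4} + \frac{N}{4}\right) = \frac{1}{2} - \frac{q}{4} + \frac{N}{4}$)
$h{\left(U,L \right)} = 2 + \frac{L}{4}$ ($h{\left(U,L \right)} = 5 - \left(\left(\frac{1}{2} - \frac{L}{4} + \frac{1}{4} \cdot 2\right) - -2\right) = 5 - \left(\left(\frac{1}{2} - \frac{L}{4} + \frac{1}{2}\right) + 2\right) = 5 - \left(\left(1 - \frac{L}{4}\right) + 2\right) = 5 - \left(3 - \frac{L}{4}\right) = 5 + \left(-3 + \frac{L}{4}\right) = 2 + \frac{L}{4}$)
$\left(-10 - 23\right) h{\left(-4,1^{4} \right)} \left(-10\right) = \left(-10 - 23\right) \left(2 + \frac{1^{4}}{4}\right) \left(-10\right) = - 33 \left(2 + \frac{1}{4} \cdot 1\right) \left(-10\right) = - 33 \left(2 + \frac{1}{4}\right) \left(-10\right) = \left(-33\right) \frac{9}{4} \left(-10\right) = \left(- \frac{297}{4}\right) \left(-10\right) = \frac{1485}{2}$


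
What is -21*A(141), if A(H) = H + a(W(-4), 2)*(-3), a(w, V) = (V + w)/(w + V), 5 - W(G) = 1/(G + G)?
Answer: -2898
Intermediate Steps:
W(G) = 5 - 1/(2*G) (W(G) = 5 - 1/(G + G) = 5 - 1/(2*G))
a(w, V) = 1 (a(w, V) = (V + w)/(V + w) = 1)
A(H) = -3 + H (A(H) = H + 1*(-3) = H - 3 = -3 + H)
-21*A(141) = -21*(-3 + 141) = -21*138 = -2898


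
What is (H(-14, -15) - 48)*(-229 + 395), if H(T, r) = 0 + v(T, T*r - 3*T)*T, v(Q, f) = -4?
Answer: 1328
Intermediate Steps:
H(T, r) = -4*T (H(T, r) = 0 - 4*T = -4*T)
(H(-14, -15) - 48)*(-229 + 395) = (-4*(-14) - 48)*(-229 + 395) = (56 - 48)*166 = 8*166 = 1328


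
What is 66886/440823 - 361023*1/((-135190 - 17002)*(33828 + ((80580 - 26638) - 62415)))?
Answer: 258260727551689/1701060205975680 ≈ 0.15182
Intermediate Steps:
66886/440823 - 361023*1/((-135190 - 17002)*(33828 + ((80580 - 26638) - 62415))) = 66886*(1/440823) - 361023*(-1/(152192*(33828 + (53942 - 62415)))) = 66886/440823 - 361023*(-1/(152192*(33828 - 8473))) = 66886/440823 - 361023/(25355*(-152192)) = 66886/440823 - 361023/(-3858828160) = 66886/440823 - 361023*(-1/3858828160) = 66886/440823 + 361023/3858828160 = 258260727551689/1701060205975680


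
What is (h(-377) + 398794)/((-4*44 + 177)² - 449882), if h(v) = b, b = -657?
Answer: -398137/449881 ≈ -0.88498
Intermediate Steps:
h(v) = -657
(h(-377) + 398794)/((-4*44 + 177)² - 449882) = (-657 + 398794)/((-4*44 + 177)² - 449882) = 398137/((-176 + 177)² - 449882) = 398137/(1² - 449882) = 398137/(1 - 449882) = 398137/(-449881) = 398137*(-1/449881) = -398137/449881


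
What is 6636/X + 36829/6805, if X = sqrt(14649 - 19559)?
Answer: 36829/6805 - 3318*I*sqrt(4910)/2455 ≈ 5.412 - 94.703*I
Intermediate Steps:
X = I*sqrt(4910) (X = sqrt(-4910) = I*sqrt(4910) ≈ 70.071*I)
6636/X + 36829/6805 = 6636/((I*sqrt(4910))) + 36829/6805 = 6636*(-I*sqrt(4910)/4910) + 36829*(1/6805) = -3318*I*sqrt(4910)/2455 + 36829/6805 = 36829/6805 - 3318*I*sqrt(4910)/2455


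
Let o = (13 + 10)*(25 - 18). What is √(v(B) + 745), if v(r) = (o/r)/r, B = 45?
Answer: √1508786/45 ≈ 27.296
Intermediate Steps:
o = 161 (o = 23*7 = 161)
v(r) = 161/r² (v(r) = (161/r)/r = 161/r²)
√(v(B) + 745) = √(161/45² + 745) = √(161*(1/2025) + 745) = √(161/2025 + 745) = √(1508786/2025) = √1508786/45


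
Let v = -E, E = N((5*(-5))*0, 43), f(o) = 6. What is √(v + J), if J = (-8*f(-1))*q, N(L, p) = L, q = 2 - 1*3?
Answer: 4*√3 ≈ 6.9282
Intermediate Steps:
q = -1 (q = 2 - 3 = -1)
E = 0 (E = (5*(-5))*0 = -25*0 = 0)
v = 0 (v = -1*0 = 0)
J = 48 (J = -8*6*(-1) = -48*(-1) = 48)
√(v + J) = √(0 + 48) = √48 = 4*√3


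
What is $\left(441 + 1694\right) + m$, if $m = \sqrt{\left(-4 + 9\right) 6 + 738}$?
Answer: $2135 + 16 \sqrt{3} \approx 2162.7$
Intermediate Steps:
$m = 16 \sqrt{3}$ ($m = \sqrt{5 \cdot 6 + 738} = \sqrt{30 + 738} = \sqrt{768} = 16 \sqrt{3} \approx 27.713$)
$\left(441 + 1694\right) + m = \left(441 + 1694\right) + 16 \sqrt{3} = 2135 + 16 \sqrt{3}$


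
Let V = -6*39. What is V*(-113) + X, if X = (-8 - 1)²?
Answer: 26523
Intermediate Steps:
V = -234
X = 81 (X = (-9)² = 81)
V*(-113) + X = -234*(-113) + 81 = 26442 + 81 = 26523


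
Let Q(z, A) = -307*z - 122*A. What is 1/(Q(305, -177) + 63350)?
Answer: -1/8691 ≈ -0.00011506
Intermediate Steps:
1/(Q(305, -177) + 63350) = 1/((-307*305 - 122*(-177)) + 63350) = 1/((-93635 + 21594) + 63350) = 1/(-72041 + 63350) = 1/(-8691) = -1/8691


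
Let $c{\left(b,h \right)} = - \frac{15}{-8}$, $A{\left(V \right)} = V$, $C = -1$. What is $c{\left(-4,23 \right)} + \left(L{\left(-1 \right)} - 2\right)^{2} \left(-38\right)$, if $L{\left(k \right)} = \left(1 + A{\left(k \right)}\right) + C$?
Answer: $- \frac{2721}{8} \approx -340.13$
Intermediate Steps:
$c{\left(b,h \right)} = \frac{15}{8}$ ($c{\left(b,h \right)} = \left(-15\right) \left(- \frac{1}{8}\right) = \frac{15}{8}$)
$L{\left(k \right)} = k$ ($L{\left(k \right)} = \left(1 + k\right) - 1 = k$)
$c{\left(-4,23 \right)} + \left(L{\left(-1 \right)} - 2\right)^{2} \left(-38\right) = \frac{15}{8} + \left(-1 - 2\right)^{2} \left(-38\right) = \frac{15}{8} + \left(-3\right)^{2} \left(-38\right) = \frac{15}{8} + 9 \left(-38\right) = \frac{15}{8} - 342 = - \frac{2721}{8}$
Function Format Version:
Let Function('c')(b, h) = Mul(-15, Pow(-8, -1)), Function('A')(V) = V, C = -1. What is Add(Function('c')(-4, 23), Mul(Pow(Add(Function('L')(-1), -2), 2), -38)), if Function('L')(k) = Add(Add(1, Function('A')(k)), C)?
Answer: Rational(-2721, 8) ≈ -340.13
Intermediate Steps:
Function('c')(b, h) = Rational(15, 8) (Function('c')(b, h) = Mul(-15, Rational(-1, 8)) = Rational(15, 8))
Function('L')(k) = k (Function('L')(k) = Add(Add(1, k), -1) = k)
Add(Function('c')(-4, 23), Mul(Pow(Add(Function('L')(-1), -2), 2), -38)) = Add(Rational(15, 8), Mul(Pow(Add(-1, -2), 2), -38)) = Add(Rational(15, 8), Mul(Pow(-3, 2), -38)) = Add(Rational(15, 8), Mul(9, -38)) = Add(Rational(15, 8), -342) = Rational(-2721, 8)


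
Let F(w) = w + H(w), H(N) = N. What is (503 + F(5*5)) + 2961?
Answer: 3514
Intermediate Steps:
F(w) = 2*w (F(w) = w + w = 2*w)
(503 + F(5*5)) + 2961 = (503 + 2*(5*5)) + 2961 = (503 + 2*25) + 2961 = (503 + 50) + 2961 = 553 + 2961 = 3514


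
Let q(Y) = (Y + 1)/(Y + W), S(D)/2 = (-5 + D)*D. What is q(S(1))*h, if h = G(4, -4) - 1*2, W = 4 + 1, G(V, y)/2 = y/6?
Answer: -70/9 ≈ -7.7778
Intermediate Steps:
G(V, y) = y/3 (G(V, y) = 2*(y/6) = y/3)
S(D) = 2*D*(-5 + D) (S(D) = 2*((-5 + D)*D) = 2*(D*(-5 + D)) = 2*D*(-5 + D))
W = 5
q(Y) = (1 + Y)/(5 + Y) (q(Y) = (Y + 1)/(Y + 5) = (1 + Y)/(5 + Y))
h = -10/3 (h = (1/3)*(-4) - 1*2 = -4/3 - 2 = -10/3 ≈ -3.3333)
q(S(1))*h = ((1 + 2*1*(-5 + 1))/(5 + 2*1*(-5 + 1)))*(-10/3) = ((1 + 2*1*(-4))/(5 + 2*1*(-4)))*(-10/3) = ((1 - 8)/(5 - 8))*(-10/3) = (-7/(-3))*(-10/3) = -1/3*(-7)*(-10/3) = (7/3)*(-10/3) = -70/9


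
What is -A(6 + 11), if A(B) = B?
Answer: -17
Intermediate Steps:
-A(6 + 11) = -(6 + 11) = -1*17 = -17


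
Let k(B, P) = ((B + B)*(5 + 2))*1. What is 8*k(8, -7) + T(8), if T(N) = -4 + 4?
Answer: 896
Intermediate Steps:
T(N) = 0
k(B, P) = 14*B (k(B, P) = ((2*B)*7)*1 = (14*B)*1 = 14*B)
8*k(8, -7) + T(8) = 8*(14*8) + 0 = 8*112 + 0 = 896 + 0 = 896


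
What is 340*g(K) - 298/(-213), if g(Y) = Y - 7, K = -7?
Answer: -1013582/213 ≈ -4758.6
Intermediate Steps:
g(Y) = -7 + Y
340*g(K) - 298/(-213) = 340*(-7 - 7) - 298/(-213) = 340*(-14) - 298*(-1/213) = -4760 + 298/213 = -1013582/213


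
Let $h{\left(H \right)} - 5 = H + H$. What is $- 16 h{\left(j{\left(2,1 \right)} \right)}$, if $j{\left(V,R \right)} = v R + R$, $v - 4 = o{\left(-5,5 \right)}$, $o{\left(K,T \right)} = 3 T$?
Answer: $-720$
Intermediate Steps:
$v = 19$ ($v = 4 + 3 \cdot 5 = 4 + 15 = 19$)
$j{\left(V,R \right)} = 20 R$ ($j{\left(V,R \right)} = 19 R + R = 20 R$)
$h{\left(H \right)} = 5 + 2 H$ ($h{\left(H \right)} = 5 + \left(H + H\right) = 5 + 2 H$)
$- 16 h{\left(j{\left(2,1 \right)} \right)} = - 16 \left(5 + 2 \cdot 20 \cdot 1\right) = - 16 \left(5 + 2 \cdot 20\right) = - 16 \left(5 + 40\right) = \left(-16\right) 45 = -720$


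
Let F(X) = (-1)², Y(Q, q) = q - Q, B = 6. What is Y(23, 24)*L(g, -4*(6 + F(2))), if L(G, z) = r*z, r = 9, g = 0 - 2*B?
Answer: -252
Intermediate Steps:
F(X) = 1
g = -12 (g = 0 - 2*6 = 0 - 12 = -12)
L(G, z) = 9*z
Y(23, 24)*L(g, -4*(6 + F(2))) = (24 - 1*23)*(9*(-4*(6 + 1))) = (24 - 23)*(9*(-4*7)) = 1*(9*(-28)) = 1*(-252) = -252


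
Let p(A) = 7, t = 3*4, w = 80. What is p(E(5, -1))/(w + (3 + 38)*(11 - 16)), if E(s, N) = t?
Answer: -7/125 ≈ -0.056000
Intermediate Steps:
t = 12
E(s, N) = 12
p(E(5, -1))/(w + (3 + 38)*(11 - 16)) = 7/(80 + (3 + 38)*(11 - 16)) = 7/(80 + 41*(-5)) = 7/(80 - 205) = 7/(-125) = -1/125*7 = -7/125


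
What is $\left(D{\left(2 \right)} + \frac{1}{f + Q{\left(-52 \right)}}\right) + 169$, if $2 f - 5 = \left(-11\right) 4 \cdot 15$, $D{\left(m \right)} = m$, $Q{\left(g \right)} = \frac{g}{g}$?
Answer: $\frac{111661}{653} \approx 171.0$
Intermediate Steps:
$Q{\left(g \right)} = 1$
$f = - \frac{655}{2}$ ($f = \frac{5}{2} + \frac{\left(-11\right) 4 \cdot 15}{2} = \frac{5}{2} + \frac{\left(-44\right) 15}{2} = \frac{5}{2} + \frac{1}{2} \left(-660\right) = \frac{5}{2} - 330 = - \frac{655}{2} \approx -327.5$)
$\left(D{\left(2 \right)} + \frac{1}{f + Q{\left(-52 \right)}}\right) + 169 = \left(2 + \frac{1}{- \frac{655}{2} + 1}\right) + 169 = \left(2 + \frac{1}{- \frac{653}{2}}\right) + 169 = \left(2 - \frac{2}{653}\right) + 169 = \frac{1304}{653} + 169 = \frac{111661}{653}$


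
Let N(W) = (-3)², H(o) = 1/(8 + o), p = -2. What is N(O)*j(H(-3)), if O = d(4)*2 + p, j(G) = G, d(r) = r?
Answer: 9/5 ≈ 1.8000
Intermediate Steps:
O = 6 (O = 4*2 - 2 = 8 - 2 = 6)
N(W) = 9
N(O)*j(H(-3)) = 9/(8 - 3) = 9/5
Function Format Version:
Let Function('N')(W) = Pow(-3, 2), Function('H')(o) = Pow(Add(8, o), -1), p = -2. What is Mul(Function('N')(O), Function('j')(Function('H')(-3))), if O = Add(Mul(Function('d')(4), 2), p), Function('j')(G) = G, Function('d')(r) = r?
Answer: Rational(9, 5) ≈ 1.8000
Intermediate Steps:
O = 6 (O = Add(Mul(4, 2), -2) = Add(8, -2) = 6)
Function('N')(W) = 9
Mul(Function('N')(O), Function('j')(Function('H')(-3))) = Mul(9, Pow(Add(8, -3), -1)) = Mul(9, Pow(5, -1)) = Mul(9, Rational(1, 5)) = Rational(9, 5)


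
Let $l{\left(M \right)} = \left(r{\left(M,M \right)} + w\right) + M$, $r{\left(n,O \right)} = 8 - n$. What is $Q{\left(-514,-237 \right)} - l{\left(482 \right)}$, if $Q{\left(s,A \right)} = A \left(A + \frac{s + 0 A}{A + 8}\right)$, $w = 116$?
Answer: $\frac{12712487}{229} \approx 55513.0$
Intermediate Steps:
$l{\left(M \right)} = 124$ ($l{\left(M \right)} = \left(\left(8 - M\right) + 116\right) + M = \left(124 - M\right) + M = 124$)
$Q{\left(s,A \right)} = A \left(A + \frac{s}{8 + A}\right)$ ($Q{\left(s,A \right)} = A \left(A + \frac{s + 0}{8 + A}\right) = A \left(A + \frac{s}{8 + A}\right)$)
$Q{\left(-514,-237 \right)} - l{\left(482 \right)} = - \frac{237 \left(-514 + \left(-237\right)^{2} + 8 \left(-237\right)\right)}{8 - 237} - 124 = - \frac{237 \left(-514 + 56169 - 1896\right)}{-229} - 124 = \left(-237\right) \left(- \frac{1}{229}\right) 53759 - 124 = \frac{12740883}{229} - 124 = \frac{12712487}{229}$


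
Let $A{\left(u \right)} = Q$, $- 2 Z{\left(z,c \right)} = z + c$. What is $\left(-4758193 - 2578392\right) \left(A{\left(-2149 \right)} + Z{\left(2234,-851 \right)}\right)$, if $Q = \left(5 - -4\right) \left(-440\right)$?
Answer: $\frac{68252250255}{2} \approx 3.4126 \cdot 10^{10}$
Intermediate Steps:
$Q = -3960$ ($Q = \left(5 + 4\right) \left(-440\right) = 9 \left(-440\right) = -3960$)
$Z{\left(z,c \right)} = - \frac{c}{2} - \frac{z}{2}$ ($Z{\left(z,c \right)} = - \frac{z + c}{2} = - \frac{c + z}{2} = - \frac{c}{2} - \frac{z}{2}$)
$A{\left(u \right)} = -3960$
$\left(-4758193 - 2578392\right) \left(A{\left(-2149 \right)} + Z{\left(2234,-851 \right)}\right) = \left(-4758193 - 2578392\right) \left(-3960 - \frac{1383}{2}\right) = - 7336585 \left(-3960 + \left(\frac{851}{2} - 1117\right)\right) = - 7336585 \left(-3960 - \frac{1383}{2}\right) = \left(-7336585\right) \left(- \frac{9303}{2}\right) = \frac{68252250255}{2}$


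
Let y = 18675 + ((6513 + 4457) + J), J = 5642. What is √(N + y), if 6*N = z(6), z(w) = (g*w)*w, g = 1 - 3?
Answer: 5*√1411 ≈ 187.82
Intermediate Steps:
g = -2
z(w) = -2*w² (z(w) = (-2*w)*w = -2*w²)
N = -12 (N = (-2*6²)/6 = (-2*36)/6 = (⅙)*(-72) = -12)
y = 35287 (y = 18675 + ((6513 + 4457) + 5642) = 18675 + (10970 + 5642) = 18675 + 16612 = 35287)
√(N + y) = √(-12 + 35287) = √35275 = 5*√1411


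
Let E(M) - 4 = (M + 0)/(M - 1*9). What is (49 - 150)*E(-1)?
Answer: -4141/10 ≈ -414.10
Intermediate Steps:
E(M) = 4 + M/(-9 + M) (E(M) = 4 + (M + 0)/(M - 1*9) = 4 + M/(M - 9) = 4 + M/(-9 + M))
(49 - 150)*E(-1) = (49 - 150)*((-36 + 5*(-1))/(-9 - 1)) = -101*(-36 - 5)/(-10) = -(-101)*(-41)/10 = -101*41/10 = -4141/10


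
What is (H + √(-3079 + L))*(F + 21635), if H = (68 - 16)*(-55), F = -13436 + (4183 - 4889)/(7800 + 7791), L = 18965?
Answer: -365593522580/15591 + 1661788739*√94/15591 ≈ -2.2416e+7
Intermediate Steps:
F = -209481382/15591 (F = -13436 - 706/15591 = -209481382/15591 ≈ -13436.)
H = -2860 (H = 52*(-55) = -2860)
(H + √(-3079 + L))*(F + 21635) = (-2860 + √(-3079 + 18965))*(-209481382/15591 + 21635) = (-2860 + √15886)*(127829903/15591) = (-2860 + 13*√94)*(127829903/15591) = -365593522580/15591 + 1661788739*√94/15591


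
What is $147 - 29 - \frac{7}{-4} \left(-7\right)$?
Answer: $\frac{2009}{4} \approx 502.25$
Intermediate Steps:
$147 - 29 - \frac{7}{-4} \left(-7\right) = 147 - 29 \left(-7\right) \left(- \frac{1}{4}\right) \left(-7\right) = 147 - 29 \cdot \frac{7}{4} \left(-7\right) = 147 - - \frac{1421}{4} = 147 + \frac{1421}{4} = \frac{2009}{4}$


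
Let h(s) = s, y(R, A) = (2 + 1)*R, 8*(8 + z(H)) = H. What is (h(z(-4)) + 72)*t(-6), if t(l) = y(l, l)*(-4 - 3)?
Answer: 8001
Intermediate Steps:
z(H) = -8 + H/8
y(R, A) = 3*R
t(l) = -21*l (t(l) = (3*l)*(-4 - 3) = (3*l)*(-7) = -21*l)
(h(z(-4)) + 72)*t(-6) = ((-8 + (⅛)*(-4)) + 72)*(-21*(-6)) = ((-8 - ½) + 72)*126 = (-17/2 + 72)*126 = (127/2)*126 = 8001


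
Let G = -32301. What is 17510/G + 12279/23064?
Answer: -2408887/248330088 ≈ -0.0097003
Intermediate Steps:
17510/G + 12279/23064 = 17510/(-32301) + 12279/23064 = 17510*(-1/32301) + 12279*(1/23064) = -17510/32301 + 4093/7688 = -2408887/248330088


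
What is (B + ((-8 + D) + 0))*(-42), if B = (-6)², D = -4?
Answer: -1008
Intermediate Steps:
B = 36
(B + ((-8 + D) + 0))*(-42) = (36 + ((-8 - 4) + 0))*(-42) = (36 + (-12 + 0))*(-42) = (36 - 12)*(-42) = 24*(-42) = -1008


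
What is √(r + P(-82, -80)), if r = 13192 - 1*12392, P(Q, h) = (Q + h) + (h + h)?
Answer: √478 ≈ 21.863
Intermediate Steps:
P(Q, h) = Q + 3*h (P(Q, h) = (Q + h) + 2*h = Q + 3*h)
r = 800 (r = 13192 - 12392 = 800)
√(r + P(-82, -80)) = √(800 + (-82 + 3*(-80))) = √(800 + (-82 - 240)) = √(800 - 322) = √478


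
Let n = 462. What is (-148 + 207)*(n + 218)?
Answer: 40120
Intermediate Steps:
(-148 + 207)*(n + 218) = (-148 + 207)*(462 + 218) = 59*680 = 40120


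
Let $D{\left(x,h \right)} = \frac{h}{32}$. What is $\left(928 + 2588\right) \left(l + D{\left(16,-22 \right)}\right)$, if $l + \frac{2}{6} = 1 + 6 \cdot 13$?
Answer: $\frac{1096699}{4} \approx 2.7418 \cdot 10^{5}$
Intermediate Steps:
$D{\left(x,h \right)} = \frac{h}{32}$ ($D{\left(x,h \right)} = h \frac{1}{32} = \frac{h}{32}$)
$l = \frac{236}{3}$ ($l = - \frac{1}{3} + \left(1 + 6 \cdot 13\right) = - \frac{1}{3} + \left(1 + 78\right) = - \frac{1}{3} + 79 = \frac{236}{3} \approx 78.667$)
$\left(928 + 2588\right) \left(l + D{\left(16,-22 \right)}\right) = \left(928 + 2588\right) \left(\frac{236}{3} + \frac{1}{32} \left(-22\right)\right) = 3516 \left(\frac{236}{3} - \frac{11}{16}\right) = 3516 \cdot \frac{3743}{48} = \frac{1096699}{4}$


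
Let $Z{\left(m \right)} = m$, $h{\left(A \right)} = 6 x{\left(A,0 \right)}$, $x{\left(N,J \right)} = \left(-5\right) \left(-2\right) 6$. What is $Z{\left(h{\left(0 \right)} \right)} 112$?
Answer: $40320$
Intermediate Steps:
$x{\left(N,J \right)} = 60$ ($x{\left(N,J \right)} = 10 \cdot 6 = 60$)
$h{\left(A \right)} = 360$ ($h{\left(A \right)} = 6 \cdot 60 = 360$)
$Z{\left(h{\left(0 \right)} \right)} 112 = 360 \cdot 112 = 40320$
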